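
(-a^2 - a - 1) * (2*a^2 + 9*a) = -2*a^4 - 11*a^3 - 11*a^2 - 9*a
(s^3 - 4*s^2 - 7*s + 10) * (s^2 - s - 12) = s^5 - 5*s^4 - 15*s^3 + 65*s^2 + 74*s - 120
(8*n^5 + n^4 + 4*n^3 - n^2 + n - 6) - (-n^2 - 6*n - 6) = 8*n^5 + n^4 + 4*n^3 + 7*n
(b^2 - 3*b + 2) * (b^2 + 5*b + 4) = b^4 + 2*b^3 - 9*b^2 - 2*b + 8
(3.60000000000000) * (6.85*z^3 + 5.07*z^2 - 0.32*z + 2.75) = 24.66*z^3 + 18.252*z^2 - 1.152*z + 9.9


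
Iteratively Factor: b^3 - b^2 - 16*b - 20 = (b + 2)*(b^2 - 3*b - 10) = (b + 2)^2*(b - 5)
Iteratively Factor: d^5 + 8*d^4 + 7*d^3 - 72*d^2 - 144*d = (d)*(d^4 + 8*d^3 + 7*d^2 - 72*d - 144) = d*(d - 3)*(d^3 + 11*d^2 + 40*d + 48) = d*(d - 3)*(d + 4)*(d^2 + 7*d + 12) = d*(d - 3)*(d + 4)^2*(d + 3)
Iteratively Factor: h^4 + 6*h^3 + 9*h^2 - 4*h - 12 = (h + 2)*(h^3 + 4*h^2 + h - 6) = (h + 2)*(h + 3)*(h^2 + h - 2) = (h - 1)*(h + 2)*(h + 3)*(h + 2)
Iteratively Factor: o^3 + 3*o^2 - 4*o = (o + 4)*(o^2 - o) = o*(o + 4)*(o - 1)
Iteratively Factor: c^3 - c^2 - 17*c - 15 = (c + 1)*(c^2 - 2*c - 15) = (c - 5)*(c + 1)*(c + 3)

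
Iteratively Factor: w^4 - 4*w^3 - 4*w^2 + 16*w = (w - 2)*(w^3 - 2*w^2 - 8*w) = (w - 2)*(w + 2)*(w^2 - 4*w) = (w - 4)*(w - 2)*(w + 2)*(w)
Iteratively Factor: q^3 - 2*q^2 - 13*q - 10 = (q + 1)*(q^2 - 3*q - 10) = (q - 5)*(q + 1)*(q + 2)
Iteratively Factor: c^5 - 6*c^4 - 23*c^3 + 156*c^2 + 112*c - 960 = (c - 5)*(c^4 - c^3 - 28*c^2 + 16*c + 192) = (c - 5)*(c + 3)*(c^3 - 4*c^2 - 16*c + 64) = (c - 5)*(c - 4)*(c + 3)*(c^2 - 16) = (c - 5)*(c - 4)^2*(c + 3)*(c + 4)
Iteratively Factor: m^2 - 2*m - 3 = (m - 3)*(m + 1)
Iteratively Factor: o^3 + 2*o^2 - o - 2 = (o + 2)*(o^2 - 1) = (o + 1)*(o + 2)*(o - 1)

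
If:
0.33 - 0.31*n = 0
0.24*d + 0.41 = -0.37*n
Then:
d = -3.35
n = 1.06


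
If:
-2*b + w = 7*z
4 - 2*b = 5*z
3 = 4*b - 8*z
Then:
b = 47/36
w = 41/9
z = 5/18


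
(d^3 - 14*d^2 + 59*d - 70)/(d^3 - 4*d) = (d^2 - 12*d + 35)/(d*(d + 2))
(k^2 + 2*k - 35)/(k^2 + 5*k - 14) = (k - 5)/(k - 2)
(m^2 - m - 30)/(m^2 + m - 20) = (m - 6)/(m - 4)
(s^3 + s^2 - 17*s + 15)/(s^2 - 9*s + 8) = (s^2 + 2*s - 15)/(s - 8)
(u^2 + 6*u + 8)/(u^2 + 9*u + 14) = (u + 4)/(u + 7)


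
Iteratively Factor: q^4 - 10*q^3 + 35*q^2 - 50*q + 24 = (q - 3)*(q^3 - 7*q^2 + 14*q - 8) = (q - 4)*(q - 3)*(q^2 - 3*q + 2) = (q - 4)*(q - 3)*(q - 1)*(q - 2)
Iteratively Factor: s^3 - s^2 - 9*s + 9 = (s - 1)*(s^2 - 9) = (s - 1)*(s + 3)*(s - 3)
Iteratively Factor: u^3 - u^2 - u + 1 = (u + 1)*(u^2 - 2*u + 1) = (u - 1)*(u + 1)*(u - 1)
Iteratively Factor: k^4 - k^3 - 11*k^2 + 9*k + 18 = (k + 1)*(k^3 - 2*k^2 - 9*k + 18) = (k - 3)*(k + 1)*(k^2 + k - 6) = (k - 3)*(k - 2)*(k + 1)*(k + 3)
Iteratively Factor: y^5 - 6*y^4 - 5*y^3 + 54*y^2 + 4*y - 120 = (y - 2)*(y^4 - 4*y^3 - 13*y^2 + 28*y + 60) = (y - 5)*(y - 2)*(y^3 + y^2 - 8*y - 12) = (y - 5)*(y - 2)*(y + 2)*(y^2 - y - 6) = (y - 5)*(y - 3)*(y - 2)*(y + 2)*(y + 2)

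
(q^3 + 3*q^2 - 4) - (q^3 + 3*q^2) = -4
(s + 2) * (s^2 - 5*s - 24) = s^3 - 3*s^2 - 34*s - 48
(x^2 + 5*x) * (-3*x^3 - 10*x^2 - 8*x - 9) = -3*x^5 - 25*x^4 - 58*x^3 - 49*x^2 - 45*x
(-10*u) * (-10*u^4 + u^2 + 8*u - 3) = 100*u^5 - 10*u^3 - 80*u^2 + 30*u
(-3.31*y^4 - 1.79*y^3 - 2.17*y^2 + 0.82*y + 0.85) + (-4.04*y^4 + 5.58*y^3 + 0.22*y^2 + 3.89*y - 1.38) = -7.35*y^4 + 3.79*y^3 - 1.95*y^2 + 4.71*y - 0.53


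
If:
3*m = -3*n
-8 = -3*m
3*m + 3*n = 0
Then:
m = 8/3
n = -8/3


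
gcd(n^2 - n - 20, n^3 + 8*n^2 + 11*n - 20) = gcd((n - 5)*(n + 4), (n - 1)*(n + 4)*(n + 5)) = n + 4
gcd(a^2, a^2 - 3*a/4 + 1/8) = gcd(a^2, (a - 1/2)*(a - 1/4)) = 1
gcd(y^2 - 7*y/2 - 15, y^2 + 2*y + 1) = 1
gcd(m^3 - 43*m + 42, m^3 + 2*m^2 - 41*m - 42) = m^2 + m - 42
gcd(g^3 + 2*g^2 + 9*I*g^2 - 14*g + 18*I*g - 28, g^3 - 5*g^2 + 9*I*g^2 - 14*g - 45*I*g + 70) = g^2 + 9*I*g - 14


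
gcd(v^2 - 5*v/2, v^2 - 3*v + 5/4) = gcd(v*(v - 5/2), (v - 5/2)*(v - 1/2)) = v - 5/2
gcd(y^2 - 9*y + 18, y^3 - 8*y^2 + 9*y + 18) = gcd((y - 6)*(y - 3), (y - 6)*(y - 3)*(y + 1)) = y^2 - 9*y + 18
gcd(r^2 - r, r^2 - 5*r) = r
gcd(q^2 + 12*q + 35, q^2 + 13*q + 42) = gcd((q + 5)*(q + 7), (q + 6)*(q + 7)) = q + 7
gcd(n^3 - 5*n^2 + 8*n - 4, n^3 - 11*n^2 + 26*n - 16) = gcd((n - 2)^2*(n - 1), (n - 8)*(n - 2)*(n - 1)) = n^2 - 3*n + 2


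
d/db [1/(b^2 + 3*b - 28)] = (-2*b - 3)/(b^2 + 3*b - 28)^2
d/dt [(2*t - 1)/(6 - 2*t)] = 5/(2*(t - 3)^2)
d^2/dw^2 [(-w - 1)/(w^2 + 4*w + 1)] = 2*(-4*(w + 1)*(w + 2)^2 + (3*w + 5)*(w^2 + 4*w + 1))/(w^2 + 4*w + 1)^3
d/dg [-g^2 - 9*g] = -2*g - 9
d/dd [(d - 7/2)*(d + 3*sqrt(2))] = 2*d - 7/2 + 3*sqrt(2)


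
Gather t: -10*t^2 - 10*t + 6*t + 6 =-10*t^2 - 4*t + 6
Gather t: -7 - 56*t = -56*t - 7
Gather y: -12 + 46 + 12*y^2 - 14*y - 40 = 12*y^2 - 14*y - 6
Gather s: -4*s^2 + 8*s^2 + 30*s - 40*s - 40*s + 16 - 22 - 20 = 4*s^2 - 50*s - 26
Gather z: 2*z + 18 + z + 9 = 3*z + 27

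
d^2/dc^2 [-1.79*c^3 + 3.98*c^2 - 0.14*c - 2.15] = 7.96 - 10.74*c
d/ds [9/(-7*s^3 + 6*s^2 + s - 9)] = 9*(21*s^2 - 12*s - 1)/(7*s^3 - 6*s^2 - s + 9)^2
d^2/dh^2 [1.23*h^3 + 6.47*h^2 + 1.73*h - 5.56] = 7.38*h + 12.94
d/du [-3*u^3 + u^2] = u*(2 - 9*u)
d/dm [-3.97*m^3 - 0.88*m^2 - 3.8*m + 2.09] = -11.91*m^2 - 1.76*m - 3.8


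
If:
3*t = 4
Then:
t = 4/3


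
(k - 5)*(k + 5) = k^2 - 25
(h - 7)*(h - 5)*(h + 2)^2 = h^4 - 8*h^3 - 9*h^2 + 92*h + 140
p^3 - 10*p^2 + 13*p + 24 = (p - 8)*(p - 3)*(p + 1)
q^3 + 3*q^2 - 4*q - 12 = (q - 2)*(q + 2)*(q + 3)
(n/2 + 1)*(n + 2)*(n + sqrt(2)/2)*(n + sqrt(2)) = n^4/2 + 3*sqrt(2)*n^3/4 + 2*n^3 + 5*n^2/2 + 3*sqrt(2)*n^2 + 2*n + 3*sqrt(2)*n + 2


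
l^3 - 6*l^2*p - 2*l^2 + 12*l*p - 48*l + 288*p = (l - 8)*(l + 6)*(l - 6*p)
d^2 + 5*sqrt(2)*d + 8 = (d + sqrt(2))*(d + 4*sqrt(2))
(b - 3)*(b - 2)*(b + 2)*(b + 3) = b^4 - 13*b^2 + 36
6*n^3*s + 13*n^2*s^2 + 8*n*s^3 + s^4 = s*(n + s)^2*(6*n + s)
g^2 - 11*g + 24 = (g - 8)*(g - 3)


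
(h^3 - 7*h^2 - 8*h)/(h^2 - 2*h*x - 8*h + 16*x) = h*(-h - 1)/(-h + 2*x)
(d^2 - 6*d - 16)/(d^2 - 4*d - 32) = (d + 2)/(d + 4)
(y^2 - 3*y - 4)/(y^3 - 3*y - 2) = (y - 4)/(y^2 - y - 2)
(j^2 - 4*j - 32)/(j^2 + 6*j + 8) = (j - 8)/(j + 2)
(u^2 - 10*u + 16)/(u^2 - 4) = (u - 8)/(u + 2)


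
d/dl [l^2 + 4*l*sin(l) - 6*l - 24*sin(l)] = 4*l*cos(l) + 2*l + 4*sin(l) - 24*cos(l) - 6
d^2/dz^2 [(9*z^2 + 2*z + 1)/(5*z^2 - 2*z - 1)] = 28*(10*z^3 + 15*z^2 + 1)/(125*z^6 - 150*z^5 - 15*z^4 + 52*z^3 + 3*z^2 - 6*z - 1)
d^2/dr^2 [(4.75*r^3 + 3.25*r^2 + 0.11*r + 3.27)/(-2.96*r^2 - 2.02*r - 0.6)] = (-5.6843418860808e-14*r^5 + 5.6843418860808e-14*r^4 + 15.0454480000001*r^3 - 171.812592*r^2 - 126.399744*r - 17.144136)/(25.934336*r^6 + 53.095296*r^5 + 52.004832*r^4 + 29.767528*r^3 + 10.54152*r^2 + 2.1816*r + 0.216)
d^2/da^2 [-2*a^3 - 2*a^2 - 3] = -12*a - 4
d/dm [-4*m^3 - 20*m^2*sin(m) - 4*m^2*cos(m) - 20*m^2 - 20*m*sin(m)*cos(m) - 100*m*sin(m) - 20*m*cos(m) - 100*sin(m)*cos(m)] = 4*m^2*sin(m) - 20*m^2*cos(m) - 12*m^2 - 20*m*sin(m) - 108*m*cos(m) - 20*m*cos(2*m) - 40*m - 100*sin(m) - 10*sin(2*m) - 20*cos(m) - 100*cos(2*m)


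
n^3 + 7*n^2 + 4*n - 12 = (n - 1)*(n + 2)*(n + 6)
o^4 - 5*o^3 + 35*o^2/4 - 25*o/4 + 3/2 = (o - 2)*(o - 3/2)*(o - 1)*(o - 1/2)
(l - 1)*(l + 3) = l^2 + 2*l - 3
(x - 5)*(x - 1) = x^2 - 6*x + 5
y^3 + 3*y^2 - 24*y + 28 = (y - 2)^2*(y + 7)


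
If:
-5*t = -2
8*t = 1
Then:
No Solution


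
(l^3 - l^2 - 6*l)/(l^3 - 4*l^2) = (l^2 - l - 6)/(l*(l - 4))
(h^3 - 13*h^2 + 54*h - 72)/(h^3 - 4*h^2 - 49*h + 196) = (h^2 - 9*h + 18)/(h^2 - 49)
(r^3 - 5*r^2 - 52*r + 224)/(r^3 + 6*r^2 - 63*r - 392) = (r - 4)/(r + 7)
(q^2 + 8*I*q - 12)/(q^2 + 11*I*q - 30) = (q + 2*I)/(q + 5*I)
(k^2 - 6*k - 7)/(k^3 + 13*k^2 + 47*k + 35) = (k - 7)/(k^2 + 12*k + 35)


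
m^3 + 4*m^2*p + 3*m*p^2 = m*(m + p)*(m + 3*p)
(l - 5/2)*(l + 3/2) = l^2 - l - 15/4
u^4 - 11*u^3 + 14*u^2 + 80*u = u*(u - 8)*(u - 5)*(u + 2)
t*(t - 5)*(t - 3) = t^3 - 8*t^2 + 15*t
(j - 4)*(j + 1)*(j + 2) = j^3 - j^2 - 10*j - 8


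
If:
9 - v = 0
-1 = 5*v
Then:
No Solution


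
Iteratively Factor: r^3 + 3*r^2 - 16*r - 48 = (r + 3)*(r^2 - 16) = (r - 4)*(r + 3)*(r + 4)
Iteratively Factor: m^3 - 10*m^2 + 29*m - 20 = (m - 1)*(m^2 - 9*m + 20) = (m - 5)*(m - 1)*(m - 4)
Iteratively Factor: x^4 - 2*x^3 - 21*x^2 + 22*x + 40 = (x - 5)*(x^3 + 3*x^2 - 6*x - 8) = (x - 5)*(x + 1)*(x^2 + 2*x - 8) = (x - 5)*(x + 1)*(x + 4)*(x - 2)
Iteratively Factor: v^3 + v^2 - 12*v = (v + 4)*(v^2 - 3*v) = (v - 3)*(v + 4)*(v)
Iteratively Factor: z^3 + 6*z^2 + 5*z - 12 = (z + 3)*(z^2 + 3*z - 4) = (z + 3)*(z + 4)*(z - 1)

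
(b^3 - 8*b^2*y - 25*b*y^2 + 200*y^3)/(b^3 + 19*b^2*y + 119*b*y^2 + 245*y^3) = (b^2 - 13*b*y + 40*y^2)/(b^2 + 14*b*y + 49*y^2)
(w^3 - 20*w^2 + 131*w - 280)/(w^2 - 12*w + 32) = (w^2 - 12*w + 35)/(w - 4)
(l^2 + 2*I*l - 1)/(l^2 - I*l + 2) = (l + I)/(l - 2*I)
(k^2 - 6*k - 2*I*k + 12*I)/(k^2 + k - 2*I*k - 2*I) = (k - 6)/(k + 1)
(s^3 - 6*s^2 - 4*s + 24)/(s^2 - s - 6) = (s^2 - 8*s + 12)/(s - 3)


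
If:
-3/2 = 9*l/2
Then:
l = -1/3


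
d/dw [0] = 0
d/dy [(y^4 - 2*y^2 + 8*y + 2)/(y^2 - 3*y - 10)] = (2*y^5 - 9*y^4 - 40*y^3 - 2*y^2 + 36*y - 74)/(y^4 - 6*y^3 - 11*y^2 + 60*y + 100)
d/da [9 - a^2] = -2*a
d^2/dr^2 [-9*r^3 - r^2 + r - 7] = -54*r - 2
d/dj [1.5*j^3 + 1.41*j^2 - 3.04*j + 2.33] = 4.5*j^2 + 2.82*j - 3.04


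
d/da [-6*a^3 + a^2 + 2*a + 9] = -18*a^2 + 2*a + 2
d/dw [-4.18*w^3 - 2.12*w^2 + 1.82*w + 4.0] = -12.54*w^2 - 4.24*w + 1.82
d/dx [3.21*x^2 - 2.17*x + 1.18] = 6.42*x - 2.17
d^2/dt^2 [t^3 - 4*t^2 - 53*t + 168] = 6*t - 8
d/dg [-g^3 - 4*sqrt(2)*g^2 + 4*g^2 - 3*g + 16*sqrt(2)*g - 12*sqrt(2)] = -3*g^2 - 8*sqrt(2)*g + 8*g - 3 + 16*sqrt(2)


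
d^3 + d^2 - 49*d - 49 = (d - 7)*(d + 1)*(d + 7)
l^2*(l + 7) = l^3 + 7*l^2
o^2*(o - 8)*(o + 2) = o^4 - 6*o^3 - 16*o^2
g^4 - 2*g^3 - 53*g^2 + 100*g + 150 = (g - 3)*(g + 1)*(g - 5*sqrt(2))*(g + 5*sqrt(2))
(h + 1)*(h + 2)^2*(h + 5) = h^4 + 10*h^3 + 33*h^2 + 44*h + 20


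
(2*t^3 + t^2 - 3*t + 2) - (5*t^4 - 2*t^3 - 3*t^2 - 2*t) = -5*t^4 + 4*t^3 + 4*t^2 - t + 2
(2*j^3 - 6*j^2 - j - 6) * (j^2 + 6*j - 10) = 2*j^5 + 6*j^4 - 57*j^3 + 48*j^2 - 26*j + 60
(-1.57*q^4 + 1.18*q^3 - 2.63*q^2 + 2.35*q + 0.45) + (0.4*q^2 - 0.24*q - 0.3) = -1.57*q^4 + 1.18*q^3 - 2.23*q^2 + 2.11*q + 0.15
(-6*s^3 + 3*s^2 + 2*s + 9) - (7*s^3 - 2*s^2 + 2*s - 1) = -13*s^3 + 5*s^2 + 10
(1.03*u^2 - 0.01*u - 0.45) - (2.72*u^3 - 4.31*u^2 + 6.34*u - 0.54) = -2.72*u^3 + 5.34*u^2 - 6.35*u + 0.09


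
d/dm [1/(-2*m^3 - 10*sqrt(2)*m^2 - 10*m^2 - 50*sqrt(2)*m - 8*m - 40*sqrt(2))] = (3*m^2 + 10*m + 10*sqrt(2)*m + 4 + 25*sqrt(2))/(2*(m^3 + 5*m^2 + 5*sqrt(2)*m^2 + 4*m + 25*sqrt(2)*m + 20*sqrt(2))^2)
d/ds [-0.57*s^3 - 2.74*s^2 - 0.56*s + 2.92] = -1.71*s^2 - 5.48*s - 0.56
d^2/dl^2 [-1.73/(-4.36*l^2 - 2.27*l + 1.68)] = (-65.773216*l^2 - 34.244312*l + 1.73*(8.72*l + 2.27)*(17.44*l + 4.54) + 25.343808)/(4.36*l^2 + 2.27*l - 1.68)^3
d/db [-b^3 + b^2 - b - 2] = -3*b^2 + 2*b - 1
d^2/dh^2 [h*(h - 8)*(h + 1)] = 6*h - 14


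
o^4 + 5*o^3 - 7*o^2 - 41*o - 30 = (o - 3)*(o + 1)*(o + 2)*(o + 5)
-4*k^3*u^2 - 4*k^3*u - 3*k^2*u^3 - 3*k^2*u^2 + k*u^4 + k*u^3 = u*(-4*k + u)*(k + u)*(k*u + k)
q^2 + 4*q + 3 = (q + 1)*(q + 3)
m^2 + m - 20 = (m - 4)*(m + 5)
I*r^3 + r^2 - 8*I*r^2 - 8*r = r*(r - 8)*(I*r + 1)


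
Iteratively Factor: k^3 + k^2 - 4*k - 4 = (k + 1)*(k^2 - 4) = (k - 2)*(k + 1)*(k + 2)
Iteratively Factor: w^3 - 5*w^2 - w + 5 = (w + 1)*(w^2 - 6*w + 5) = (w - 1)*(w + 1)*(w - 5)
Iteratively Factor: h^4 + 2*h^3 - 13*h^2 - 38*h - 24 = (h + 3)*(h^3 - h^2 - 10*h - 8) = (h + 2)*(h + 3)*(h^2 - 3*h - 4) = (h - 4)*(h + 2)*(h + 3)*(h + 1)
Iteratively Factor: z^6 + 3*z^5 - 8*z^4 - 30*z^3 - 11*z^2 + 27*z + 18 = (z + 3)*(z^5 - 8*z^3 - 6*z^2 + 7*z + 6) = (z - 3)*(z + 3)*(z^4 + 3*z^3 + z^2 - 3*z - 2) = (z - 3)*(z + 1)*(z + 3)*(z^3 + 2*z^2 - z - 2) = (z - 3)*(z + 1)*(z + 2)*(z + 3)*(z^2 - 1) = (z - 3)*(z - 1)*(z + 1)*(z + 2)*(z + 3)*(z + 1)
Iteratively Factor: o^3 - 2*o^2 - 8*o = (o + 2)*(o^2 - 4*o) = o*(o + 2)*(o - 4)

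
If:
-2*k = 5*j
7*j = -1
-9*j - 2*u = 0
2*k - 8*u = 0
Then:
No Solution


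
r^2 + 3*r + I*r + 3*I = (r + 3)*(r + I)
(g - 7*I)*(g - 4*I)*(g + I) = g^3 - 10*I*g^2 - 17*g - 28*I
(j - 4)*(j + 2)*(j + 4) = j^3 + 2*j^2 - 16*j - 32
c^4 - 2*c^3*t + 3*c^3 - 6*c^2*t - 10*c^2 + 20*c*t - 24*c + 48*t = (c - 3)*(c + 2)*(c + 4)*(c - 2*t)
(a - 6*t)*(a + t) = a^2 - 5*a*t - 6*t^2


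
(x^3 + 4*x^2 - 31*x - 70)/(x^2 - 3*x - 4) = (-x^3 - 4*x^2 + 31*x + 70)/(-x^2 + 3*x + 4)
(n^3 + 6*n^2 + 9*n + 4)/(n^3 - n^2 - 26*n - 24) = (n + 1)/(n - 6)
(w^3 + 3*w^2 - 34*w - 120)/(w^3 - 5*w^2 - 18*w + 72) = (w + 5)/(w - 3)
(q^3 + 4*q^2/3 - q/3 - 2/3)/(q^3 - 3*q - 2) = (q - 2/3)/(q - 2)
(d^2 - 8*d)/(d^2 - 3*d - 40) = d/(d + 5)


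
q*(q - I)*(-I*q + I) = -I*q^3 - q^2 + I*q^2 + q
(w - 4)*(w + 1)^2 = w^3 - 2*w^2 - 7*w - 4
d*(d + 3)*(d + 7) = d^3 + 10*d^2 + 21*d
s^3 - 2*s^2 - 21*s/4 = s*(s - 7/2)*(s + 3/2)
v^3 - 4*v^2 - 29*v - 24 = (v - 8)*(v + 1)*(v + 3)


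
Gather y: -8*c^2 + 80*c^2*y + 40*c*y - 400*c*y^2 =-8*c^2 - 400*c*y^2 + y*(80*c^2 + 40*c)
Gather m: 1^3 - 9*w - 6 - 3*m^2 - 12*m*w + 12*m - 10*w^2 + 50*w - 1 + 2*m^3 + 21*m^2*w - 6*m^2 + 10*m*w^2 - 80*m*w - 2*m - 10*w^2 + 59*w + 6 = 2*m^3 + m^2*(21*w - 9) + m*(10*w^2 - 92*w + 10) - 20*w^2 + 100*w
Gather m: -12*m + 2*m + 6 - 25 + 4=-10*m - 15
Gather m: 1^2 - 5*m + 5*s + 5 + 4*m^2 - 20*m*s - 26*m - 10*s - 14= 4*m^2 + m*(-20*s - 31) - 5*s - 8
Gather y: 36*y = 36*y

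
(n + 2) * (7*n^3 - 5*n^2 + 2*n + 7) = 7*n^4 + 9*n^3 - 8*n^2 + 11*n + 14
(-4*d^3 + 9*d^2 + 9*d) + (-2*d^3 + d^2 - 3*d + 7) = -6*d^3 + 10*d^2 + 6*d + 7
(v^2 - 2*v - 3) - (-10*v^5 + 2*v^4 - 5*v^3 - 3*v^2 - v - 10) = 10*v^5 - 2*v^4 + 5*v^3 + 4*v^2 - v + 7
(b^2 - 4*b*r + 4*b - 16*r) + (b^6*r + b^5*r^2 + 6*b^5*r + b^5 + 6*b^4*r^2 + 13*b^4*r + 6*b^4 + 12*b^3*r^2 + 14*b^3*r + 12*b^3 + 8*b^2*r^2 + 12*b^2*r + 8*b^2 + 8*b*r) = b^6*r + b^5*r^2 + 6*b^5*r + b^5 + 6*b^4*r^2 + 13*b^4*r + 6*b^4 + 12*b^3*r^2 + 14*b^3*r + 12*b^3 + 8*b^2*r^2 + 12*b^2*r + 9*b^2 + 4*b*r + 4*b - 16*r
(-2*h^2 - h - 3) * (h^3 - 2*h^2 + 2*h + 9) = -2*h^5 + 3*h^4 - 5*h^3 - 14*h^2 - 15*h - 27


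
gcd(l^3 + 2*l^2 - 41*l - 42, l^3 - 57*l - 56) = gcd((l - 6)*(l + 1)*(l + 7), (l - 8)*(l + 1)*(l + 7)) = l^2 + 8*l + 7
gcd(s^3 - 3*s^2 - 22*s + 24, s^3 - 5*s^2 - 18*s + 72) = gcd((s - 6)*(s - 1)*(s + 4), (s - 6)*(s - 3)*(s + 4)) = s^2 - 2*s - 24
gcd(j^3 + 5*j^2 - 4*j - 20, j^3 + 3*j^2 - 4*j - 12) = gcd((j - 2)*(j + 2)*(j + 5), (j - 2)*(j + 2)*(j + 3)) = j^2 - 4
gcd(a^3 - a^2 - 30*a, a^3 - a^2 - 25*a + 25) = a + 5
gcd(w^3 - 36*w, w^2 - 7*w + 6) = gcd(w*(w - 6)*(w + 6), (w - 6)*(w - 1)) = w - 6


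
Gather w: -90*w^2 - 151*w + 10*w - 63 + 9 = -90*w^2 - 141*w - 54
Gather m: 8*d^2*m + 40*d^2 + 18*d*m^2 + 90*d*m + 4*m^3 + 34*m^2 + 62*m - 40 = 40*d^2 + 4*m^3 + m^2*(18*d + 34) + m*(8*d^2 + 90*d + 62) - 40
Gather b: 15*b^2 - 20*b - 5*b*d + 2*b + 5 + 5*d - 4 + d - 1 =15*b^2 + b*(-5*d - 18) + 6*d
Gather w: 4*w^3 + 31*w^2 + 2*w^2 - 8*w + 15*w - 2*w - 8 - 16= 4*w^3 + 33*w^2 + 5*w - 24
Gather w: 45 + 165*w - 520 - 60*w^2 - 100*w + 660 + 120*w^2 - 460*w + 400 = 60*w^2 - 395*w + 585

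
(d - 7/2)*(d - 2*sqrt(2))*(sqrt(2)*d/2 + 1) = sqrt(2)*d^3/2 - 7*sqrt(2)*d^2/4 - d^2 - 2*sqrt(2)*d + 7*d/2 + 7*sqrt(2)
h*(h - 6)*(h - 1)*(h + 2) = h^4 - 5*h^3 - 8*h^2 + 12*h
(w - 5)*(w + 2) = w^2 - 3*w - 10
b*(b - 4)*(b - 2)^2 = b^4 - 8*b^3 + 20*b^2 - 16*b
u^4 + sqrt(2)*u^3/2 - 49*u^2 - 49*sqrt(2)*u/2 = u*(u - 7)*(u + 7)*(u + sqrt(2)/2)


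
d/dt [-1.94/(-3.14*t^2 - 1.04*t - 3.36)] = (-12.1832*t - 2.0176)/(3.14*t^2 + 1.04*t + 3.36)^2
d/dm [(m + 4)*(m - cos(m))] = m + (m + 4)*(sin(m) + 1) - cos(m)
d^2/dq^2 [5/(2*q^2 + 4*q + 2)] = 15/(q^4 + 4*q^3 + 6*q^2 + 4*q + 1)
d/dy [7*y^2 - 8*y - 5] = 14*y - 8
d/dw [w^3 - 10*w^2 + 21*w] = 3*w^2 - 20*w + 21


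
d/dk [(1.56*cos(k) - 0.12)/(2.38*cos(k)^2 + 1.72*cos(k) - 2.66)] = (3.7128*cos(k)^2 - 0.5712*cos(k) + 3.9432)*sin(k)/(5.6644*cos(k)^4 + 8.1872*cos(k)^3 - 9.7032*cos(k)^2 - 9.1504*cos(k) + 7.0756)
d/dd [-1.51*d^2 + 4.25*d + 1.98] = 4.25 - 3.02*d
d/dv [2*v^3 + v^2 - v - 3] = 6*v^2 + 2*v - 1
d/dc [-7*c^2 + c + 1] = 1 - 14*c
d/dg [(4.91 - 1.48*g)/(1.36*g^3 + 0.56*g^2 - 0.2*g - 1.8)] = (4.0256*g^3 - 19.204*g^2 - 5.4992*g + 3.646)/(1.8496*g^6 + 1.5232*g^5 - 0.2304*g^4 - 5.12*g^3 - 1.976*g^2 + 0.72*g + 3.24)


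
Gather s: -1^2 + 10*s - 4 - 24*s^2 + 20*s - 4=-24*s^2 + 30*s - 9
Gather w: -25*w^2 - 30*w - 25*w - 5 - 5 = -25*w^2 - 55*w - 10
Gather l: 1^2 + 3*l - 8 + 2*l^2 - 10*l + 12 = 2*l^2 - 7*l + 5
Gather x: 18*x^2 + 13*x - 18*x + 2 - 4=18*x^2 - 5*x - 2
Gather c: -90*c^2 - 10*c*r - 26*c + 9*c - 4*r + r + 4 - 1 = -90*c^2 + c*(-10*r - 17) - 3*r + 3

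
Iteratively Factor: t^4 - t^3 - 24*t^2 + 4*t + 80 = (t + 2)*(t^3 - 3*t^2 - 18*t + 40) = (t - 2)*(t + 2)*(t^2 - t - 20) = (t - 2)*(t + 2)*(t + 4)*(t - 5)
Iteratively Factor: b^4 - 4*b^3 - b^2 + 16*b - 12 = (b - 3)*(b^3 - b^2 - 4*b + 4) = (b - 3)*(b + 2)*(b^2 - 3*b + 2) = (b - 3)*(b - 1)*(b + 2)*(b - 2)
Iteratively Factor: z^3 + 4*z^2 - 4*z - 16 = (z - 2)*(z^2 + 6*z + 8) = (z - 2)*(z + 2)*(z + 4)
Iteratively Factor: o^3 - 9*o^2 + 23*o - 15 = (o - 1)*(o^2 - 8*o + 15) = (o - 3)*(o - 1)*(o - 5)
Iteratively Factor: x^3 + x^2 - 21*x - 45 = (x + 3)*(x^2 - 2*x - 15) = (x + 3)^2*(x - 5)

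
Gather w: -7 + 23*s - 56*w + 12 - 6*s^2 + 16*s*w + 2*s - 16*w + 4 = -6*s^2 + 25*s + w*(16*s - 72) + 9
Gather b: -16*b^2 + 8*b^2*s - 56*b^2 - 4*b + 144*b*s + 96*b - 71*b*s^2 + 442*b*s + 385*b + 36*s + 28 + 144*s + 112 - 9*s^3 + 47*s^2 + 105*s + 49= b^2*(8*s - 72) + b*(-71*s^2 + 586*s + 477) - 9*s^3 + 47*s^2 + 285*s + 189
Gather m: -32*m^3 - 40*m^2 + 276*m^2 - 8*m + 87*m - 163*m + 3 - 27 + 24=-32*m^3 + 236*m^2 - 84*m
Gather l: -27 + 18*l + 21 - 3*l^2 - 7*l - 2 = -3*l^2 + 11*l - 8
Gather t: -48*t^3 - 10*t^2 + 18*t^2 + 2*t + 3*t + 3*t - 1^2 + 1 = -48*t^3 + 8*t^2 + 8*t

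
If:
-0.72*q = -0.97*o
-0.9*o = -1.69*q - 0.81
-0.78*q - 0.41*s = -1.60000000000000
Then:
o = -0.59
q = -0.79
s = 5.41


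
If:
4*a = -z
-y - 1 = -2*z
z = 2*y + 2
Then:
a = 0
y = -1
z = 0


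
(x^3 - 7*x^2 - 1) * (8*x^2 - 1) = 8*x^5 - 56*x^4 - x^3 - x^2 + 1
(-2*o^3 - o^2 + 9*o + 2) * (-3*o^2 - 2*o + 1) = 6*o^5 + 7*o^4 - 27*o^3 - 25*o^2 + 5*o + 2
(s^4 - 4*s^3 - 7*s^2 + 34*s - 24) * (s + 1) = s^5 - 3*s^4 - 11*s^3 + 27*s^2 + 10*s - 24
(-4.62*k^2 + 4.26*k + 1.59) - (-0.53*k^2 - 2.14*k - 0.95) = -4.09*k^2 + 6.4*k + 2.54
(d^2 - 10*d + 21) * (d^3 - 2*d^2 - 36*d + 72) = d^5 - 12*d^4 + 5*d^3 + 390*d^2 - 1476*d + 1512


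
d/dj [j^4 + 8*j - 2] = 4*j^3 + 8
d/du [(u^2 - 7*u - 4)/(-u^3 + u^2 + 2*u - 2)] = (u^4 - 14*u^3 - 3*u^2 + 4*u + 22)/(u^6 - 2*u^5 - 3*u^4 + 8*u^3 - 8*u + 4)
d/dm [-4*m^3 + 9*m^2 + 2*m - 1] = -12*m^2 + 18*m + 2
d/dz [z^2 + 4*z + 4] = 2*z + 4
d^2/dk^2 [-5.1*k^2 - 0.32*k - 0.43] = -10.2000000000000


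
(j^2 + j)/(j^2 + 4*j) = (j + 1)/(j + 4)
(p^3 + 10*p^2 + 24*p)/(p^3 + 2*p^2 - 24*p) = (p + 4)/(p - 4)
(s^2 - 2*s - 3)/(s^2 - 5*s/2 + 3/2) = 2*(s^2 - 2*s - 3)/(2*s^2 - 5*s + 3)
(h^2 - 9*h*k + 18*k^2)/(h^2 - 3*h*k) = (h - 6*k)/h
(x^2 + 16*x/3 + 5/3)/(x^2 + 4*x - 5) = (x + 1/3)/(x - 1)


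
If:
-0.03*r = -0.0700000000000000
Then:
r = 2.33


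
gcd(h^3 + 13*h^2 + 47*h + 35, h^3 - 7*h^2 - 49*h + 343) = h + 7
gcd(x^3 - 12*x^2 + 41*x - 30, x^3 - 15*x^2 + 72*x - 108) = x - 6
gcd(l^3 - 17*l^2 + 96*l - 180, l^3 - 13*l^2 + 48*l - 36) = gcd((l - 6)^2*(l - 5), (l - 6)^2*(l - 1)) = l^2 - 12*l + 36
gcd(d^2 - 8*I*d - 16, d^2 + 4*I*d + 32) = d - 4*I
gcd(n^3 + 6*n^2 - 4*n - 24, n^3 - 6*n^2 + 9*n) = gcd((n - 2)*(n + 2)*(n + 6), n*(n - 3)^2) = 1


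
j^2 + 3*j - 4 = (j - 1)*(j + 4)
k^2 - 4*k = k*(k - 4)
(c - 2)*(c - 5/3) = c^2 - 11*c/3 + 10/3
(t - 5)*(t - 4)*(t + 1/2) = t^3 - 17*t^2/2 + 31*t/2 + 10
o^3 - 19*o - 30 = (o - 5)*(o + 2)*(o + 3)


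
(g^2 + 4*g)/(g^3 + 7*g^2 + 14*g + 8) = g/(g^2 + 3*g + 2)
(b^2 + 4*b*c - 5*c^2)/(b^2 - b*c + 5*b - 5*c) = (b + 5*c)/(b + 5)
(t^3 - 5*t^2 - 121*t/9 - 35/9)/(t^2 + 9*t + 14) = (9*t^3 - 45*t^2 - 121*t - 35)/(9*(t^2 + 9*t + 14))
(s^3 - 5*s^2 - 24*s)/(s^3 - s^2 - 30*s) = (-s^2 + 5*s + 24)/(-s^2 + s + 30)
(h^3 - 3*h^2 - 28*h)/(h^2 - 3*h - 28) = h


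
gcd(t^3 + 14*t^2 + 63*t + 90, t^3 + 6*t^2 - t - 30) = t^2 + 8*t + 15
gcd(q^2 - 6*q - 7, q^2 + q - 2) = 1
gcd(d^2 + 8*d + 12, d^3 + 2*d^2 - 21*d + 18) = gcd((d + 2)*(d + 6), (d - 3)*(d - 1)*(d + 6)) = d + 6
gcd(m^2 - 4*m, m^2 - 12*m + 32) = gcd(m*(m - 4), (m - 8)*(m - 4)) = m - 4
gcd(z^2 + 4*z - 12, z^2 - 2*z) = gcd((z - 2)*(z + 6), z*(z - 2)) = z - 2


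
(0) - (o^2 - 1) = 1 - o^2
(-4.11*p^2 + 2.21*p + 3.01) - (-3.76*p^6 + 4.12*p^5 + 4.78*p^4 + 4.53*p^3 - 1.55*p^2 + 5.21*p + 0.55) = 3.76*p^6 - 4.12*p^5 - 4.78*p^4 - 4.53*p^3 - 2.56*p^2 - 3.0*p + 2.46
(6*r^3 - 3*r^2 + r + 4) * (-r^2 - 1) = -6*r^5 + 3*r^4 - 7*r^3 - r^2 - r - 4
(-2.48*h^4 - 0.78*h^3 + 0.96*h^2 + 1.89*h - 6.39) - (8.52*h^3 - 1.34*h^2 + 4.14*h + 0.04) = -2.48*h^4 - 9.3*h^3 + 2.3*h^2 - 2.25*h - 6.43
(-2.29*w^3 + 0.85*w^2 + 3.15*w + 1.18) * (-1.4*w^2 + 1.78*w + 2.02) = 3.206*w^5 - 5.2662*w^4 - 7.5228*w^3 + 5.672*w^2 + 8.4634*w + 2.3836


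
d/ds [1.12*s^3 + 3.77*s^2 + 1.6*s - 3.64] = 3.36*s^2 + 7.54*s + 1.6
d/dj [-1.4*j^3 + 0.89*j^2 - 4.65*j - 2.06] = -4.2*j^2 + 1.78*j - 4.65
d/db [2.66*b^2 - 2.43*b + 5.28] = 5.32*b - 2.43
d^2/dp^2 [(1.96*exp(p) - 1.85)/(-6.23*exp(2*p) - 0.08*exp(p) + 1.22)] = (-76.0732840000001*exp(4*p) + 288.192324*exp(3*p) - 86.616936*exp(2*p) + 56.064984*exp(p) - 2.736704)*exp(p)/(241.804367*exp(6*p) + 9.315096*exp(5*p) - 141.935598*exp(4*p) - 3.647776*exp(3*p) + 27.794772*exp(2*p) + 0.357216*exp(p) - 1.815848)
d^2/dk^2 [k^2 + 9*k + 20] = 2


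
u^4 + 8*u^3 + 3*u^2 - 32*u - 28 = (u - 2)*(u + 1)*(u + 2)*(u + 7)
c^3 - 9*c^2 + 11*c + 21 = (c - 7)*(c - 3)*(c + 1)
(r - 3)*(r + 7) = r^2 + 4*r - 21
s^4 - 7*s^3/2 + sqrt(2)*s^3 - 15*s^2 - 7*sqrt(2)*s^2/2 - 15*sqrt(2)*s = s*(s - 6)*(s + 5/2)*(s + sqrt(2))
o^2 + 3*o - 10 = (o - 2)*(o + 5)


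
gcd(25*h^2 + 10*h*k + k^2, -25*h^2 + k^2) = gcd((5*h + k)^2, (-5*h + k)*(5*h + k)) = 5*h + k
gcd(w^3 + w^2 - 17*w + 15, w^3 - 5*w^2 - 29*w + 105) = w^2 + 2*w - 15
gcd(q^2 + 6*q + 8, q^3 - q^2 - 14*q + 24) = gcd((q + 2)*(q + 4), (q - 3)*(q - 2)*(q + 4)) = q + 4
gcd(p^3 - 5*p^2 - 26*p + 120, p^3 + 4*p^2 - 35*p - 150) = p^2 - p - 30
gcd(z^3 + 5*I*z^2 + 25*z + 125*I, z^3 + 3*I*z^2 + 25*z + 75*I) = z^2 + 25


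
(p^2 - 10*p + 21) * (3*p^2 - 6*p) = 3*p^4 - 36*p^3 + 123*p^2 - 126*p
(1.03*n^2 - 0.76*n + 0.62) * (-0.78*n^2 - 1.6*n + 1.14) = -0.8034*n^4 - 1.0552*n^3 + 1.9066*n^2 - 1.8584*n + 0.7068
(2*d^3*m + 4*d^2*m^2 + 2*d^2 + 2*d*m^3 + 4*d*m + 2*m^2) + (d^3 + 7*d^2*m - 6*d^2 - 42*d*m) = 2*d^3*m + d^3 + 4*d^2*m^2 + 7*d^2*m - 4*d^2 + 2*d*m^3 - 38*d*m + 2*m^2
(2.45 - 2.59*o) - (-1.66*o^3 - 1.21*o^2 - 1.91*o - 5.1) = 1.66*o^3 + 1.21*o^2 - 0.68*o + 7.55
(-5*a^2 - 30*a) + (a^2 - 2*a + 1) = -4*a^2 - 32*a + 1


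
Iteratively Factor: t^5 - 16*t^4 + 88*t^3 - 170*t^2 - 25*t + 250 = (t - 2)*(t^4 - 14*t^3 + 60*t^2 - 50*t - 125) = (t - 2)*(t + 1)*(t^3 - 15*t^2 + 75*t - 125) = (t - 5)*(t - 2)*(t + 1)*(t^2 - 10*t + 25) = (t - 5)^2*(t - 2)*(t + 1)*(t - 5)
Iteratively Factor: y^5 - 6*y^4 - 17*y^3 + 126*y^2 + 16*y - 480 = (y - 3)*(y^4 - 3*y^3 - 26*y^2 + 48*y + 160) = (y - 4)*(y - 3)*(y^3 + y^2 - 22*y - 40) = (y - 4)*(y - 3)*(y + 2)*(y^2 - y - 20) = (y - 5)*(y - 4)*(y - 3)*(y + 2)*(y + 4)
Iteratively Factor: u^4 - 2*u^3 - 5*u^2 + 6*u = (u + 2)*(u^3 - 4*u^2 + 3*u) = (u - 1)*(u + 2)*(u^2 - 3*u) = (u - 3)*(u - 1)*(u + 2)*(u)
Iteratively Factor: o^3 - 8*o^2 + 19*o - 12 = (o - 3)*(o^2 - 5*o + 4) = (o - 3)*(o - 1)*(o - 4)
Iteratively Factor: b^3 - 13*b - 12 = (b + 1)*(b^2 - b - 12) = (b + 1)*(b + 3)*(b - 4)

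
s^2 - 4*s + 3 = (s - 3)*(s - 1)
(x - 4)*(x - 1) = x^2 - 5*x + 4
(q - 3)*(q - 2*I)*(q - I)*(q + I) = q^4 - 3*q^3 - 2*I*q^3 + q^2 + 6*I*q^2 - 3*q - 2*I*q + 6*I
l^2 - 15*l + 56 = (l - 8)*(l - 7)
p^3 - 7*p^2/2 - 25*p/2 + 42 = (p - 4)*(p - 3)*(p + 7/2)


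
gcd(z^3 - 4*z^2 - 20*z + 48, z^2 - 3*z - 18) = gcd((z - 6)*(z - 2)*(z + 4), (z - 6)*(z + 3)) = z - 6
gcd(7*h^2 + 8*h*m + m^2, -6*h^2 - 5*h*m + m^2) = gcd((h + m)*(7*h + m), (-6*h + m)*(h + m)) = h + m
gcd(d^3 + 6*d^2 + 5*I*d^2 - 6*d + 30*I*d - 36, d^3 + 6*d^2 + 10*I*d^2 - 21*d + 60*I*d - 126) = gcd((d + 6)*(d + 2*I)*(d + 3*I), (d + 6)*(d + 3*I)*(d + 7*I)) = d^2 + d*(6 + 3*I) + 18*I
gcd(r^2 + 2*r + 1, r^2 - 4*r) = 1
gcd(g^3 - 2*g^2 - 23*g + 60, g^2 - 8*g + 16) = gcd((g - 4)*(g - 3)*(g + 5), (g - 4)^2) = g - 4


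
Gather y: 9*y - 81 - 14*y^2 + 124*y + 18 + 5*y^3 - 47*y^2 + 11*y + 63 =5*y^3 - 61*y^2 + 144*y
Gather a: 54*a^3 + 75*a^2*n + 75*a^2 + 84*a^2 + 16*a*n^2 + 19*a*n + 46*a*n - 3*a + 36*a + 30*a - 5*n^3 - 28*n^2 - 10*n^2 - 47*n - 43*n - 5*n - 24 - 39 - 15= 54*a^3 + a^2*(75*n + 159) + a*(16*n^2 + 65*n + 63) - 5*n^3 - 38*n^2 - 95*n - 78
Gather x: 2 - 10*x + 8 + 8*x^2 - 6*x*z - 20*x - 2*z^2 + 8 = 8*x^2 + x*(-6*z - 30) - 2*z^2 + 18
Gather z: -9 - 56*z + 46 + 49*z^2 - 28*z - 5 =49*z^2 - 84*z + 32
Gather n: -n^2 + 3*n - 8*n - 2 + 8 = -n^2 - 5*n + 6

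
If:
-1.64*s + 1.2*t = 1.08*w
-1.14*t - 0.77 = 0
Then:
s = -0.658536585365854*w - 0.494223363286264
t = -0.68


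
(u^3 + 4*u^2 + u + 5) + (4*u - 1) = u^3 + 4*u^2 + 5*u + 4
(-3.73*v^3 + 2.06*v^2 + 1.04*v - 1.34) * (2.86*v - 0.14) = -10.6678*v^4 + 6.4138*v^3 + 2.686*v^2 - 3.978*v + 0.1876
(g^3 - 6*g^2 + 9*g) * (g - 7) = g^4 - 13*g^3 + 51*g^2 - 63*g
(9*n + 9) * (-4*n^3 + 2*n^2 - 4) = -36*n^4 - 18*n^3 + 18*n^2 - 36*n - 36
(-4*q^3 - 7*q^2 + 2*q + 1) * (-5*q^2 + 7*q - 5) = 20*q^5 + 7*q^4 - 39*q^3 + 44*q^2 - 3*q - 5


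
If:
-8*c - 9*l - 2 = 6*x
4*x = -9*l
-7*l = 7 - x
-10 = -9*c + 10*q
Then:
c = -25/37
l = -28/37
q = -119/74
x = 63/37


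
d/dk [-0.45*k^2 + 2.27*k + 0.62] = 2.27 - 0.9*k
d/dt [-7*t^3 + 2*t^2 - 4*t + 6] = -21*t^2 + 4*t - 4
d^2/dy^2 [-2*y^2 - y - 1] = -4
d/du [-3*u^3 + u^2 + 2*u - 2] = -9*u^2 + 2*u + 2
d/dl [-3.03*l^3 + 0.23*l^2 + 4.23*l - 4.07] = -9.09*l^2 + 0.46*l + 4.23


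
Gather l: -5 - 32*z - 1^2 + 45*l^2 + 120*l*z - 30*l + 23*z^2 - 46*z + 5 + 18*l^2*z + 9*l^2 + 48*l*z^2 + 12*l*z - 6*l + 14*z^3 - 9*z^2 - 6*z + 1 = l^2*(18*z + 54) + l*(48*z^2 + 132*z - 36) + 14*z^3 + 14*z^2 - 84*z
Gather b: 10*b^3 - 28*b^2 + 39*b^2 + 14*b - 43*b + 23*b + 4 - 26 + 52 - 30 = 10*b^3 + 11*b^2 - 6*b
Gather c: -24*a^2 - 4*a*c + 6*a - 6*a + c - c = -24*a^2 - 4*a*c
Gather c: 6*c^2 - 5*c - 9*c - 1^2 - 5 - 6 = 6*c^2 - 14*c - 12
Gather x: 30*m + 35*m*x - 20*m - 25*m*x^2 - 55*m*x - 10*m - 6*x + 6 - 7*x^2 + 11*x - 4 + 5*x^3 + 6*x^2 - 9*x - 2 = 5*x^3 + x^2*(-25*m - 1) + x*(-20*m - 4)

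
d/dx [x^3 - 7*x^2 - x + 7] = 3*x^2 - 14*x - 1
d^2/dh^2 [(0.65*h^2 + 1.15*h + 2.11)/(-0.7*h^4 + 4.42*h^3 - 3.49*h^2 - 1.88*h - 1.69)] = (-1.911*h^8 + 5.30460000000001*h^7 + 14.03018*h^6 + 54.45714*h^5 - 485.881008*h^4 + 430.305038*h^3 - 99.12762*h^2 - 136.93557*h + 13.569444)/(0.343*h^12 - 6.4974*h^11 + 46.15674*h^10 - 148.375648*h^9 + 197.708298*h^8 - 55.13895*h^7 - 0.250666999999964*h^6 - 121.243752*h^5 + 20.496741*h^4 + 35.303354*h^3 + 47.822775*h^2 + 16.108404*h + 4.826809)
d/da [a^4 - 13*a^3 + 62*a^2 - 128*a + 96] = 4*a^3 - 39*a^2 + 124*a - 128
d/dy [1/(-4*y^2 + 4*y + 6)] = (2*y - 1)/(-2*y^2 + 2*y + 3)^2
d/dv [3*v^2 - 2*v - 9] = 6*v - 2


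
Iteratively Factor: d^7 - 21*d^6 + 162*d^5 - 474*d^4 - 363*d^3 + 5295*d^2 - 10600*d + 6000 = (d - 5)*(d^6 - 16*d^5 + 82*d^4 - 64*d^3 - 683*d^2 + 1880*d - 1200) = (d - 5)*(d - 1)*(d^5 - 15*d^4 + 67*d^3 + 3*d^2 - 680*d + 1200) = (d - 5)^2*(d - 1)*(d^4 - 10*d^3 + 17*d^2 + 88*d - 240) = (d - 5)^2*(d - 4)*(d - 1)*(d^3 - 6*d^2 - 7*d + 60) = (d - 5)^2*(d - 4)*(d - 1)*(d + 3)*(d^2 - 9*d + 20) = (d - 5)^3*(d - 4)*(d - 1)*(d + 3)*(d - 4)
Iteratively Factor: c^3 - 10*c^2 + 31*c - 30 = (c - 3)*(c^2 - 7*c + 10) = (c - 5)*(c - 3)*(c - 2)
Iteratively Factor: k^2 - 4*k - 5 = (k - 5)*(k + 1)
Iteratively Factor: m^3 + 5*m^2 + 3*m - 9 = (m + 3)*(m^2 + 2*m - 3) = (m + 3)^2*(m - 1)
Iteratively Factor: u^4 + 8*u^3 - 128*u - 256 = (u + 4)*(u^3 + 4*u^2 - 16*u - 64) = (u + 4)^2*(u^2 - 16) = (u + 4)^3*(u - 4)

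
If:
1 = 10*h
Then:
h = 1/10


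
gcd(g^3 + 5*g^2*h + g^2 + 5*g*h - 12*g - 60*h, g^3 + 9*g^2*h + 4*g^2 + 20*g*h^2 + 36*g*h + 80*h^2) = g^2 + 5*g*h + 4*g + 20*h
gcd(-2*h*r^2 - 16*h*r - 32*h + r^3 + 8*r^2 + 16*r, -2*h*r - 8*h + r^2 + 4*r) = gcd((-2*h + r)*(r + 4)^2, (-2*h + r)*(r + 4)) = -2*h*r - 8*h + r^2 + 4*r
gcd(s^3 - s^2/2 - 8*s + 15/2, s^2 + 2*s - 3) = s^2 + 2*s - 3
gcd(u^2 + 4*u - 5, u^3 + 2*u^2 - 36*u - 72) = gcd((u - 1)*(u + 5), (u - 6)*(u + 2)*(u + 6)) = 1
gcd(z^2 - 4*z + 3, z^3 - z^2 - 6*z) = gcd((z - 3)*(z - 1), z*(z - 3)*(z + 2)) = z - 3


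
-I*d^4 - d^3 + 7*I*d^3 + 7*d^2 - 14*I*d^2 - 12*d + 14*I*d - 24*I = (d - 4)*(d - 3)*(d - 2*I)*(-I*d + 1)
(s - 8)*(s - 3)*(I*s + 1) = I*s^3 + s^2 - 11*I*s^2 - 11*s + 24*I*s + 24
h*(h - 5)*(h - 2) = h^3 - 7*h^2 + 10*h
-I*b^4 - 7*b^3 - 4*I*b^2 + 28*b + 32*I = (b - 2)*(b + 2)*(b - 8*I)*(-I*b + 1)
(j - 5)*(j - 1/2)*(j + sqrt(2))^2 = j^4 - 11*j^3/2 + 2*sqrt(2)*j^3 - 11*sqrt(2)*j^2 + 9*j^2/2 - 11*j + 5*sqrt(2)*j + 5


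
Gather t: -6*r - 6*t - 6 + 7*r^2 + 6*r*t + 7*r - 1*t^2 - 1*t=7*r^2 + r - t^2 + t*(6*r - 7) - 6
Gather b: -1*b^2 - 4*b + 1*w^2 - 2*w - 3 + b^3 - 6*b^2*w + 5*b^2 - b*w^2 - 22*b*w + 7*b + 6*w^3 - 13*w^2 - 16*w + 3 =b^3 + b^2*(4 - 6*w) + b*(-w^2 - 22*w + 3) + 6*w^3 - 12*w^2 - 18*w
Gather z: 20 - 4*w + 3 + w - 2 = 21 - 3*w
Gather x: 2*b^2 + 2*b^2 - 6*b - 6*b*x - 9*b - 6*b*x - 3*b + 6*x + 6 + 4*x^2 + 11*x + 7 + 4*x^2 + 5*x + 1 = 4*b^2 - 18*b + 8*x^2 + x*(22 - 12*b) + 14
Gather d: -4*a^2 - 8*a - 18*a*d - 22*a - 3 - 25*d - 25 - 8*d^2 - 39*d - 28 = -4*a^2 - 30*a - 8*d^2 + d*(-18*a - 64) - 56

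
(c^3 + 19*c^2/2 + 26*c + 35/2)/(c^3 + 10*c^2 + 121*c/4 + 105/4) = 2*(c + 1)/(2*c + 3)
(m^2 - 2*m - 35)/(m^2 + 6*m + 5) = (m - 7)/(m + 1)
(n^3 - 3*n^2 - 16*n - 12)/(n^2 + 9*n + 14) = (n^2 - 5*n - 6)/(n + 7)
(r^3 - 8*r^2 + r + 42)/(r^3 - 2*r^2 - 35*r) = (r^2 - r - 6)/(r*(r + 5))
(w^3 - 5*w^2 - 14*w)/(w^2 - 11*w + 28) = w*(w + 2)/(w - 4)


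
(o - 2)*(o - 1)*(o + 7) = o^3 + 4*o^2 - 19*o + 14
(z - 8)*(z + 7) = z^2 - z - 56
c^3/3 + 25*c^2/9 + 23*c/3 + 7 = (c/3 + 1)*(c + 7/3)*(c + 3)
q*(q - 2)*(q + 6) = q^3 + 4*q^2 - 12*q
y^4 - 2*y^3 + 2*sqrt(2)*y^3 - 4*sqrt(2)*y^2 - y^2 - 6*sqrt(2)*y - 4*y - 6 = (y - 3)*(y + 1)*(y + sqrt(2))^2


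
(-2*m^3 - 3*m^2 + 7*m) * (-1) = 2*m^3 + 3*m^2 - 7*m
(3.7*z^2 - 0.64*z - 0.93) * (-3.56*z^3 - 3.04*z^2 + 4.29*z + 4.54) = -13.172*z^5 - 8.9696*z^4 + 21.1294*z^3 + 16.8796*z^2 - 6.8953*z - 4.2222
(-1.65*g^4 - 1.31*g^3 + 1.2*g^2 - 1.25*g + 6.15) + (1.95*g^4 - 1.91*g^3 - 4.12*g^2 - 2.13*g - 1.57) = 0.3*g^4 - 3.22*g^3 - 2.92*g^2 - 3.38*g + 4.58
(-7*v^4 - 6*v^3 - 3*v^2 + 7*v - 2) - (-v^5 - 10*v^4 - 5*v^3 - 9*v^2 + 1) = v^5 + 3*v^4 - v^3 + 6*v^2 + 7*v - 3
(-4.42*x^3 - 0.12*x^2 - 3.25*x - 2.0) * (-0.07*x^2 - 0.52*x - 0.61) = 0.3094*x^5 + 2.3068*x^4 + 2.9861*x^3 + 1.9032*x^2 + 3.0225*x + 1.22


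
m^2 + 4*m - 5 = (m - 1)*(m + 5)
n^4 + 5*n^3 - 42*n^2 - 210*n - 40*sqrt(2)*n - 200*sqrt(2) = (n + 5)*(n - 5*sqrt(2))*(n + sqrt(2))*(n + 4*sqrt(2))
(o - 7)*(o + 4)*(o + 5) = o^3 + 2*o^2 - 43*o - 140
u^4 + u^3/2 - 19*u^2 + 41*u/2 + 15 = (u - 3)*(u - 2)*(u + 1/2)*(u + 5)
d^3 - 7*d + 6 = (d - 2)*(d - 1)*(d + 3)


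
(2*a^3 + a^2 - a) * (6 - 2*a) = -4*a^4 + 10*a^3 + 8*a^2 - 6*a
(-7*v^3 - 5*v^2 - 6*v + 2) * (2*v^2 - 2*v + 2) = -14*v^5 + 4*v^4 - 16*v^3 + 6*v^2 - 16*v + 4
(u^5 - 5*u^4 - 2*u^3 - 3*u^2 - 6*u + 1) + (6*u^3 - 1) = u^5 - 5*u^4 + 4*u^3 - 3*u^2 - 6*u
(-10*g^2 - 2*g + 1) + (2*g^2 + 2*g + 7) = 8 - 8*g^2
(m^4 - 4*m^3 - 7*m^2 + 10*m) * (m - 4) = m^5 - 8*m^4 + 9*m^3 + 38*m^2 - 40*m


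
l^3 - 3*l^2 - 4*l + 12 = (l - 3)*(l - 2)*(l + 2)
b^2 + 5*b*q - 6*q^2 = (b - q)*(b + 6*q)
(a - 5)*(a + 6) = a^2 + a - 30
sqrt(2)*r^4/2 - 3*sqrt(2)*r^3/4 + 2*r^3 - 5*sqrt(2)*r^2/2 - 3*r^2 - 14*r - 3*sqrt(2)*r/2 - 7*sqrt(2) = (r - 7/2)*(r + 2)*(r + sqrt(2))*(sqrt(2)*r/2 + 1)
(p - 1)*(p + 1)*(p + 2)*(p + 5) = p^4 + 7*p^3 + 9*p^2 - 7*p - 10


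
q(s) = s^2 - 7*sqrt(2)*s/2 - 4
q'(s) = 2*s - 7*sqrt(2)/2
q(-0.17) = -3.13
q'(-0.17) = -5.29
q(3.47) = -9.13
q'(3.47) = 1.99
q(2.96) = -9.89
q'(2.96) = 0.97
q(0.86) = -7.52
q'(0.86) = -3.23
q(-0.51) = -1.22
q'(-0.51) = -5.97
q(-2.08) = 10.62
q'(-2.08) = -9.11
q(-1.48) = 5.52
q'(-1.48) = -7.91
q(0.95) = -7.80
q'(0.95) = -3.05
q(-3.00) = 19.85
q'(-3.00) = -10.95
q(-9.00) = 121.55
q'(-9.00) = -22.95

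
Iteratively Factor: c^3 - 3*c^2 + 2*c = (c)*(c^2 - 3*c + 2) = c*(c - 1)*(c - 2)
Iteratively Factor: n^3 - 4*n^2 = (n - 4)*(n^2) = n*(n - 4)*(n)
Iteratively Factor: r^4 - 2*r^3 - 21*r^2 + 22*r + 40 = (r + 4)*(r^3 - 6*r^2 + 3*r + 10) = (r + 1)*(r + 4)*(r^2 - 7*r + 10) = (r - 5)*(r + 1)*(r + 4)*(r - 2)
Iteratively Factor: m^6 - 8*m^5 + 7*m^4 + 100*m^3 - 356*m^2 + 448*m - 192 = (m - 2)*(m^5 - 6*m^4 - 5*m^3 + 90*m^2 - 176*m + 96) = (m - 2)^2*(m^4 - 4*m^3 - 13*m^2 + 64*m - 48) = (m - 2)^2*(m + 4)*(m^3 - 8*m^2 + 19*m - 12) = (m - 2)^2*(m - 1)*(m + 4)*(m^2 - 7*m + 12) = (m - 3)*(m - 2)^2*(m - 1)*(m + 4)*(m - 4)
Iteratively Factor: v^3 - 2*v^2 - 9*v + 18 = (v + 3)*(v^2 - 5*v + 6) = (v - 3)*(v + 3)*(v - 2)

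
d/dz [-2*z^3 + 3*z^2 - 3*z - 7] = -6*z^2 + 6*z - 3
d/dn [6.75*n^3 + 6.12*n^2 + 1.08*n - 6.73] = 20.25*n^2 + 12.24*n + 1.08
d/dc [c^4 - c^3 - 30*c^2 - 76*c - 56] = 4*c^3 - 3*c^2 - 60*c - 76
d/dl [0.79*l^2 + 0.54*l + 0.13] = 1.58*l + 0.54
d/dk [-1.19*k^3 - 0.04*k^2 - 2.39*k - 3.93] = -3.57*k^2 - 0.08*k - 2.39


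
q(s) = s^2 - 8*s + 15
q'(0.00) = -8.00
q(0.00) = 15.00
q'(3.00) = -2.00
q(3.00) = 0.00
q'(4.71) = 1.42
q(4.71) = -0.50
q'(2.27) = -3.46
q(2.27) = 1.99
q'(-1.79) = -11.58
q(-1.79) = 32.52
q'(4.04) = 0.08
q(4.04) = -1.00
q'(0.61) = -6.78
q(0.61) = 10.49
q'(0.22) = -7.56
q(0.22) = 13.29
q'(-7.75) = -23.50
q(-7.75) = 137.06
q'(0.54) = -6.92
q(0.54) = 10.97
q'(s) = 2*s - 8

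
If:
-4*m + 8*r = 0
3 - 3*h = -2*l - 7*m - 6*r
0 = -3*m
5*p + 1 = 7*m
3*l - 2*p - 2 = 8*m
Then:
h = 61/45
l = 8/15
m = 0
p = -1/5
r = 0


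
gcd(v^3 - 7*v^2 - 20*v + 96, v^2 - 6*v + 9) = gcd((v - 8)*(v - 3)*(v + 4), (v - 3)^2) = v - 3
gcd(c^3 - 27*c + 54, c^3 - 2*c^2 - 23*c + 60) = c - 3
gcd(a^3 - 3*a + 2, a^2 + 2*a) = a + 2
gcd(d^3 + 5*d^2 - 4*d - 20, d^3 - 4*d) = d^2 - 4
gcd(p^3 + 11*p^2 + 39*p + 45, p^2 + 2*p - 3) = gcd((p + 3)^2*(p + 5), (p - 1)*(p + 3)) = p + 3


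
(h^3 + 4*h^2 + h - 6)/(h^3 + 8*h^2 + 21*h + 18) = (h - 1)/(h + 3)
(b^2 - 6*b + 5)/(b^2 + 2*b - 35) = (b - 1)/(b + 7)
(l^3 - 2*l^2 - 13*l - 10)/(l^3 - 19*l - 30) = (l + 1)/(l + 3)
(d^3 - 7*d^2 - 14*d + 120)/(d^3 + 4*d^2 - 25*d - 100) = (d - 6)/(d + 5)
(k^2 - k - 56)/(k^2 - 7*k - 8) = (k + 7)/(k + 1)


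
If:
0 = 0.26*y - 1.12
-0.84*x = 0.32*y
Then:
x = -1.64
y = 4.31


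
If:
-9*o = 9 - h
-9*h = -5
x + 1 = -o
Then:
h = 5/9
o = -76/81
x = -5/81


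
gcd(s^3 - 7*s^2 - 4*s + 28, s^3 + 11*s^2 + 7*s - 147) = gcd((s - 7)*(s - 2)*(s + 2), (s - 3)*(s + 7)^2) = 1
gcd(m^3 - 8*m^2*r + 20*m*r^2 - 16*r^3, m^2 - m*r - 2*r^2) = -m + 2*r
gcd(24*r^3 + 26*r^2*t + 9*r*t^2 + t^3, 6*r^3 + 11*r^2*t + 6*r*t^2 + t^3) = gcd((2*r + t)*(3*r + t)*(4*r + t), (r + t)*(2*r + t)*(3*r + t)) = 6*r^2 + 5*r*t + t^2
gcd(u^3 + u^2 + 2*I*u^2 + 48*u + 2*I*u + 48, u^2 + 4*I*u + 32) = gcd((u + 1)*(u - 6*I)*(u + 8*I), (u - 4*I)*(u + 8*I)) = u + 8*I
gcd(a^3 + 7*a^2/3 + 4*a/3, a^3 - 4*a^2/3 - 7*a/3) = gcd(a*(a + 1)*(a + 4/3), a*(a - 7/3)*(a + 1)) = a^2 + a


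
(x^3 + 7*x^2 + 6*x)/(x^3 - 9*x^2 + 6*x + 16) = x*(x + 6)/(x^2 - 10*x + 16)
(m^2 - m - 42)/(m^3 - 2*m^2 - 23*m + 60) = (m^2 - m - 42)/(m^3 - 2*m^2 - 23*m + 60)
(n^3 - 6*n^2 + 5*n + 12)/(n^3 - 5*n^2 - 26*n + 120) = (n^2 - 2*n - 3)/(n^2 - n - 30)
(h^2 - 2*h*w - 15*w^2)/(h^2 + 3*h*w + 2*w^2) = (h^2 - 2*h*w - 15*w^2)/(h^2 + 3*h*w + 2*w^2)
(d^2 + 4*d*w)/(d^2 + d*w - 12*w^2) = d/(d - 3*w)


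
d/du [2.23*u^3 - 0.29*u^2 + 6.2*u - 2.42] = 6.69*u^2 - 0.58*u + 6.2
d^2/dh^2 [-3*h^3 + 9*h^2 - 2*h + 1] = 18 - 18*h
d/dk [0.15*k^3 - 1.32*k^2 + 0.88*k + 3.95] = 0.45*k^2 - 2.64*k + 0.88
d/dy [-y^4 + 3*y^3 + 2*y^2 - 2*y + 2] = -4*y^3 + 9*y^2 + 4*y - 2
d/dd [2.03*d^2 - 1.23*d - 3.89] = 4.06*d - 1.23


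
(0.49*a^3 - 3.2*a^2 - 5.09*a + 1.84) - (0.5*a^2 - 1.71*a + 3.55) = 0.49*a^3 - 3.7*a^2 - 3.38*a - 1.71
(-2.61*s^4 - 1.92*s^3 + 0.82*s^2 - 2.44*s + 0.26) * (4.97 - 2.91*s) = 7.5951*s^5 - 7.3845*s^4 - 11.9286*s^3 + 11.1758*s^2 - 12.8834*s + 1.2922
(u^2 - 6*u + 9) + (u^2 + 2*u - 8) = 2*u^2 - 4*u + 1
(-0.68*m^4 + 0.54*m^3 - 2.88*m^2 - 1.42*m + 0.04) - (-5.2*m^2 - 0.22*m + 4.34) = -0.68*m^4 + 0.54*m^3 + 2.32*m^2 - 1.2*m - 4.3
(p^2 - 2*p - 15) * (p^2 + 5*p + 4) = p^4 + 3*p^3 - 21*p^2 - 83*p - 60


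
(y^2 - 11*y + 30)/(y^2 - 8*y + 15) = (y - 6)/(y - 3)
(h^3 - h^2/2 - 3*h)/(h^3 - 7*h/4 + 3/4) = 2*h*(h - 2)/(2*h^2 - 3*h + 1)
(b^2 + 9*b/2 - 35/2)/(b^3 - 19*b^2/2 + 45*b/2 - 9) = (2*b^2 + 9*b - 35)/(2*b^3 - 19*b^2 + 45*b - 18)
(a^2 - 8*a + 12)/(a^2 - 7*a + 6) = (a - 2)/(a - 1)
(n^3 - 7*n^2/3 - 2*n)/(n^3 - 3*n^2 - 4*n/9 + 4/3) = 3*n/(3*n - 2)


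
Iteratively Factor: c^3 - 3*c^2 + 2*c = (c - 2)*(c^2 - c) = c*(c - 2)*(c - 1)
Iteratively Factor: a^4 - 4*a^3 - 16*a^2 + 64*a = (a - 4)*(a^3 - 16*a) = a*(a - 4)*(a^2 - 16) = a*(a - 4)*(a + 4)*(a - 4)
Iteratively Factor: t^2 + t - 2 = (t - 1)*(t + 2)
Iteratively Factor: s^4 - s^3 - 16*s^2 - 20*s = (s + 2)*(s^3 - 3*s^2 - 10*s) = (s + 2)^2*(s^2 - 5*s) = (s - 5)*(s + 2)^2*(s)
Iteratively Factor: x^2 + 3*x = (x)*(x + 3)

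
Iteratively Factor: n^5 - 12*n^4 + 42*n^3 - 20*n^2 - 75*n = (n + 1)*(n^4 - 13*n^3 + 55*n^2 - 75*n) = (n - 3)*(n + 1)*(n^3 - 10*n^2 + 25*n) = (n - 5)*(n - 3)*(n + 1)*(n^2 - 5*n) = n*(n - 5)*(n - 3)*(n + 1)*(n - 5)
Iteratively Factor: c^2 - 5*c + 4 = (c - 1)*(c - 4)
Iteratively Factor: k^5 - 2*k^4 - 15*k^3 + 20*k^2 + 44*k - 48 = (k + 3)*(k^4 - 5*k^3 + 20*k - 16) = (k + 2)*(k + 3)*(k^3 - 7*k^2 + 14*k - 8) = (k - 2)*(k + 2)*(k + 3)*(k^2 - 5*k + 4) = (k - 2)*(k - 1)*(k + 2)*(k + 3)*(k - 4)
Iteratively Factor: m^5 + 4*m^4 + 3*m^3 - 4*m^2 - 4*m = (m + 2)*(m^4 + 2*m^3 - m^2 - 2*m) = (m + 1)*(m + 2)*(m^3 + m^2 - 2*m) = (m + 1)*(m + 2)^2*(m^2 - m) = (m - 1)*(m + 1)*(m + 2)^2*(m)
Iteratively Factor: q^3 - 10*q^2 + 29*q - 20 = (q - 5)*(q^2 - 5*q + 4) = (q - 5)*(q - 4)*(q - 1)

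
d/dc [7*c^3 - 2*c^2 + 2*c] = 21*c^2 - 4*c + 2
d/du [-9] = 0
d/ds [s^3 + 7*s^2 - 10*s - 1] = 3*s^2 + 14*s - 10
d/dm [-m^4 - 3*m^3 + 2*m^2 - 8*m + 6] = -4*m^3 - 9*m^2 + 4*m - 8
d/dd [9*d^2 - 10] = 18*d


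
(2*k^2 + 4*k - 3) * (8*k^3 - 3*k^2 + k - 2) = 16*k^5 + 26*k^4 - 34*k^3 + 9*k^2 - 11*k + 6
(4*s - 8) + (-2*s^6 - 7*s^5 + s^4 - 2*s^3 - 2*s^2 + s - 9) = -2*s^6 - 7*s^5 + s^4 - 2*s^3 - 2*s^2 + 5*s - 17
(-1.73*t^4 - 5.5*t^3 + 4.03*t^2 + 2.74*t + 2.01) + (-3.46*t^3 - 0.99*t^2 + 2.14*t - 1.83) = -1.73*t^4 - 8.96*t^3 + 3.04*t^2 + 4.88*t + 0.18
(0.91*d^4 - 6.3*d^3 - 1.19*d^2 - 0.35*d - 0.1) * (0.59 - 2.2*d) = -2.002*d^5 + 14.3969*d^4 - 1.099*d^3 + 0.0679000000000001*d^2 + 0.0135*d - 0.059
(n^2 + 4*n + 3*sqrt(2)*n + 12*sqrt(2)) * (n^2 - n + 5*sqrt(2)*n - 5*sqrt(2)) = n^4 + 3*n^3 + 8*sqrt(2)*n^3 + 26*n^2 + 24*sqrt(2)*n^2 - 32*sqrt(2)*n + 90*n - 120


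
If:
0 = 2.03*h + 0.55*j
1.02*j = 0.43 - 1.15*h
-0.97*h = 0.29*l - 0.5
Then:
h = -0.16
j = 0.61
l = 2.27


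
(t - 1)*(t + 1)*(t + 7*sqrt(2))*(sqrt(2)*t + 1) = sqrt(2)*t^4 + 15*t^3 + 6*sqrt(2)*t^2 - 15*t - 7*sqrt(2)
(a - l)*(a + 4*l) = a^2 + 3*a*l - 4*l^2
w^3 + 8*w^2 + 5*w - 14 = (w - 1)*(w + 2)*(w + 7)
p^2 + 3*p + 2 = (p + 1)*(p + 2)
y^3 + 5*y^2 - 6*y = y*(y - 1)*(y + 6)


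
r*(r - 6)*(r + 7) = r^3 + r^2 - 42*r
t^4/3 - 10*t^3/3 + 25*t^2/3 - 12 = (t/3 + 1/3)*(t - 6)*(t - 3)*(t - 2)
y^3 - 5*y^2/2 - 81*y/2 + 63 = (y - 7)*(y - 3/2)*(y + 6)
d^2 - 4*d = d*(d - 4)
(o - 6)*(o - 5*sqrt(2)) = o^2 - 5*sqrt(2)*o - 6*o + 30*sqrt(2)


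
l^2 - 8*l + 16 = (l - 4)^2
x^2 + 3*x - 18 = (x - 3)*(x + 6)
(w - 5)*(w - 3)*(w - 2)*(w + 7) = w^4 - 3*w^3 - 39*w^2 + 187*w - 210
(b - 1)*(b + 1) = b^2 - 1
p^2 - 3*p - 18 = (p - 6)*(p + 3)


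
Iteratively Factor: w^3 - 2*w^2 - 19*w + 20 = (w - 5)*(w^2 + 3*w - 4) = (w - 5)*(w - 1)*(w + 4)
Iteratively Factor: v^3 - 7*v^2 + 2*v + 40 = (v + 2)*(v^2 - 9*v + 20) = (v - 5)*(v + 2)*(v - 4)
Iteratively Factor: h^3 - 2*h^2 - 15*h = (h + 3)*(h^2 - 5*h) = (h - 5)*(h + 3)*(h)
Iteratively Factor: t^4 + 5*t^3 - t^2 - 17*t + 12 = (t - 1)*(t^3 + 6*t^2 + 5*t - 12) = (t - 1)*(t + 4)*(t^2 + 2*t - 3) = (t - 1)^2*(t + 4)*(t + 3)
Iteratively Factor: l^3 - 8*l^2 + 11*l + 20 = (l - 4)*(l^2 - 4*l - 5) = (l - 4)*(l + 1)*(l - 5)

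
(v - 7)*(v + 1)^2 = v^3 - 5*v^2 - 13*v - 7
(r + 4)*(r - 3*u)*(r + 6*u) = r^3 + 3*r^2*u + 4*r^2 - 18*r*u^2 + 12*r*u - 72*u^2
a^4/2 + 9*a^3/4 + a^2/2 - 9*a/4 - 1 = (a/2 + 1/2)*(a - 1)*(a + 1/2)*(a + 4)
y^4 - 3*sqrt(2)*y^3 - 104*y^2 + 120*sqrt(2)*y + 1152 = (y - 8*sqrt(2))*(y - 3*sqrt(2))*(y + 2*sqrt(2))*(y + 6*sqrt(2))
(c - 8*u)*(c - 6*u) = c^2 - 14*c*u + 48*u^2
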